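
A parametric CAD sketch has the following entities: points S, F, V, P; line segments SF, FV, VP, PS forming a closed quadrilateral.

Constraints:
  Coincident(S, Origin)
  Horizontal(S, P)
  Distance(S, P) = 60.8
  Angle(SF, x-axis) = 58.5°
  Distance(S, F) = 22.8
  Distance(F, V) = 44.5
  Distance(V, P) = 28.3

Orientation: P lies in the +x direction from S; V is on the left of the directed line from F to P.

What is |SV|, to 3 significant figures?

62.2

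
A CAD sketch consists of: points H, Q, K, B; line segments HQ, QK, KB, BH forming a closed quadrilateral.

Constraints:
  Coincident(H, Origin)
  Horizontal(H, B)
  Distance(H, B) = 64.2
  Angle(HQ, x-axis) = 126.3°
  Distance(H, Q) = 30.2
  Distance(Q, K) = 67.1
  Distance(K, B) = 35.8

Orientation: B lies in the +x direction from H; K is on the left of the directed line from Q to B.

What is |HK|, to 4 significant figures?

58.47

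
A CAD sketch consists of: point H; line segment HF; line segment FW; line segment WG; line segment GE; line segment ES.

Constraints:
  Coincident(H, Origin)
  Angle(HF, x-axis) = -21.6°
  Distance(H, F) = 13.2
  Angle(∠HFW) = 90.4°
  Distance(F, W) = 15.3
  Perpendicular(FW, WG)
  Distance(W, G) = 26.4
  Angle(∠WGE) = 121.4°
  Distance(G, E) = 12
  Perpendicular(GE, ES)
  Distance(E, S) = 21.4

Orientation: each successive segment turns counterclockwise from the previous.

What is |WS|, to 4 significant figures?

25.78

H is at the origin; HF runs at -21.6° with length 13.2, so F = (12.27, -4.859). ∠HFW = 90.4° gives FW at 68.00° from the x-axis; with |FW| = 15.3, W = (18.00, 9.327). The perpendicularity gives WG at right angles to FW, so WG runs at 158.0°; with |WG| = 26.4, G = (-6.473, 19.22). ∠WGE = 121.4° gives GE at -143.4° from the x-axis; with |GE| = 12.0, E = (-16.11, 12.06). GE is perpendicular to ES, so ES runs at -53.40°; with |ES| = 21.4, S = (-3.348, -5.119). Then |WS| = |S − W| = 25.78.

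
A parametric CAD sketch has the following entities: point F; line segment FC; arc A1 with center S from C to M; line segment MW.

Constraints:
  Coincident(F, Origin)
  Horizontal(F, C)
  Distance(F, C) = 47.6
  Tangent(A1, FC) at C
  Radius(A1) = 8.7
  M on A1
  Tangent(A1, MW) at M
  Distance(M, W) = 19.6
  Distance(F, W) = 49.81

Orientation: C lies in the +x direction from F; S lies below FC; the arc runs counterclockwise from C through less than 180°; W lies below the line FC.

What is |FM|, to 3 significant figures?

40.1

Checks: |SM| = 8.700 ✓; ∠(SM, MW) = 90.00° ✓; |MW| = 19.60 ✓; |FW| = 49.81 ✓.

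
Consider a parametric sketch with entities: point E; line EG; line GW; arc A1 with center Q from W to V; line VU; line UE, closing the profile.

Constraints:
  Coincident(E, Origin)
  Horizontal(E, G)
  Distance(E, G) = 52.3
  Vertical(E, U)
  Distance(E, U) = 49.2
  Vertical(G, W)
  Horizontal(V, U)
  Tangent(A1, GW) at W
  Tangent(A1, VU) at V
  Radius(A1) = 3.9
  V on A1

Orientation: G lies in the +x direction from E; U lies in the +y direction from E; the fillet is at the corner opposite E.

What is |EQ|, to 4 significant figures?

66.29

E and U share the same x with |EU| = 49.2 and U on the +y side, so U = (0.000, 49.20). The virtual corner opposite E is at (52.30, 49.20). A1 meets GW tangentially, so QW is at right angles to GW and tangency of A1 to VU means the radius QV is perpendicular to VU, with radius 3.9, so the center Q sits 3.9 in from both sides at Q = (48.40, 45.30). Then |EQ| = |Q − E| = 66.29.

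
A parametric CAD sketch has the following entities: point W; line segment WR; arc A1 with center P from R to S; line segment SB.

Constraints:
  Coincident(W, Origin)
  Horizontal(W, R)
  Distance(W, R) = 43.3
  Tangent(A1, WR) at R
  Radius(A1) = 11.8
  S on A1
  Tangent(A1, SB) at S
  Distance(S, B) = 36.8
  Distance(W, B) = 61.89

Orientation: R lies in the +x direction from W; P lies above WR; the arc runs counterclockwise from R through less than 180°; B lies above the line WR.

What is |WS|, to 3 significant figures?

56.5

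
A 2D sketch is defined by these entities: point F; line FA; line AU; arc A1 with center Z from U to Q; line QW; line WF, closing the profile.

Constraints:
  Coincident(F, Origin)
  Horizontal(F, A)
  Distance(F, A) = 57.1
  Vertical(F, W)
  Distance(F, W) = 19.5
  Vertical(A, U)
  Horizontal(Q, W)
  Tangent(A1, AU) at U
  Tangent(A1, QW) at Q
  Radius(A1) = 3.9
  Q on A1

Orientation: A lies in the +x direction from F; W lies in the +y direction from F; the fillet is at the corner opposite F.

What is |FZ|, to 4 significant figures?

55.44

FW is vertical with |FW| = 19.5 and W on the +y side, so W = (0.000, 19.50). The virtual corner opposite F is at (57.10, 19.50). A1 meets AU tangentially, so ZU is at right angles to AU and tangency of A1 to QW means the radius ZQ is perpendicular to QW, with radius 3.9, so the center Z sits 3.9 in from both sides at Z = (53.20, 15.60). Then |FZ| = |Z − F| = 55.44.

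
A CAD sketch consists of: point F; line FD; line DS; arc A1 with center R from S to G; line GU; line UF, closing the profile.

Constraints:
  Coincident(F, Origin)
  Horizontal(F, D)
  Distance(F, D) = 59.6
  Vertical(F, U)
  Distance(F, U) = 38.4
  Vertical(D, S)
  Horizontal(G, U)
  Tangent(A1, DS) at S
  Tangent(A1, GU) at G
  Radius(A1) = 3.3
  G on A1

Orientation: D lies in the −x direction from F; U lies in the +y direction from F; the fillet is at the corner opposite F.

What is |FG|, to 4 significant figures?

68.15

F is at the origin; FD is horizontal with |FD| = 59.6 and D on the −x side, so D = (-59.60, 0.000). FU is vertical with |FU| = 38.4 and U on the +y side, so U = (0.000, 38.40). The virtual corner opposite F is at (-59.60, 38.40). Since A1 is tangent to DS there, RS ⟂ DS and tangency of A1 to GU means the radius RG is perpendicular to GU, with radius 3.3, so the center R sits 3.3 in from both sides at R = (-56.30, 35.10). That places the tangent points at S = (-59.60, 35.10) on DS and G = (-56.30, 38.40) on GU. Then |FG| = |G − F| = 68.15.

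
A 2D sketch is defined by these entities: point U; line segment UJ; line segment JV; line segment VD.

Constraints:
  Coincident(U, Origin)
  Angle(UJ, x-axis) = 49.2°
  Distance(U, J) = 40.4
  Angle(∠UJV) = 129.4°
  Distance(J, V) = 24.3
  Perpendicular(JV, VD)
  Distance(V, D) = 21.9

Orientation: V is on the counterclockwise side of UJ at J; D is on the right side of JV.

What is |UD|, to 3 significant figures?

72.9

U is at the origin; UJ runs at 49.2° with length 40.4, so J = 40.4·(cos 49.2°, sin 49.2°) = (26.4, 30.6). ∠UJV = 129.4°, so JV runs at 49.2° + (180° − 129.4°) = 99.8° from the x-axis; with |JV| = 24.3, V = J + 24.3·(cos 99.8°, sin 99.8°) = (22.3, 54.5). The perpendicularity gives VD at right angles to JV; with |VD| = 21.9 on the right of JV, D = V + 21.9·(0.985, 0.170) = (43.8, 58.3). Then |UD| = |D − U| = 72.9.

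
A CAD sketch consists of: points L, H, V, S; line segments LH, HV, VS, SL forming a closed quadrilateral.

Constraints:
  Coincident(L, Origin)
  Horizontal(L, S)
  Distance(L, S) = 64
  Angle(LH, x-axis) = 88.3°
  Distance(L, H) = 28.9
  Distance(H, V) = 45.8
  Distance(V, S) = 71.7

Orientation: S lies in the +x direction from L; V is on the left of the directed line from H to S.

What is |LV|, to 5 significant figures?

70.616

Checks: |HV| = 45.80 ✓; |VS| = 71.70 ✓.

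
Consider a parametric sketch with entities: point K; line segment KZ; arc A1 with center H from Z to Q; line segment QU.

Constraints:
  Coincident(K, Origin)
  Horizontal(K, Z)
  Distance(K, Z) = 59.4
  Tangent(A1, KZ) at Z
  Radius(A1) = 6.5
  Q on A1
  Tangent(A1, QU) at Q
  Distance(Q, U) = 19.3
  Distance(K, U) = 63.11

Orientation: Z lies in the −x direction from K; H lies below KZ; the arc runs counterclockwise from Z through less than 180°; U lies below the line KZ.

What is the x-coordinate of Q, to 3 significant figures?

-65.3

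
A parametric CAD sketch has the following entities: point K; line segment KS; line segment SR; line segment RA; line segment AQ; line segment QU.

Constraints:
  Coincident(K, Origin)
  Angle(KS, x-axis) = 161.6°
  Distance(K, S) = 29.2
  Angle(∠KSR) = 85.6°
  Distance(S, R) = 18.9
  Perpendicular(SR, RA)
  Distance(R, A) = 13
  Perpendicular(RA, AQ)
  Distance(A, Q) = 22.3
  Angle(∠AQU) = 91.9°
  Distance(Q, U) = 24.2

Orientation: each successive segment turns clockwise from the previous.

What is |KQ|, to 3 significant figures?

17.1

SR ⟂ RA, so RA runs at -22.8°; with |RA| = 13.0, A = (-8.40, 21.6). The perpendicularity gives AQ at right angles to RA, so AQ runs at -113°; with |AQ| = 22.3, Q = (-17.0, 1.04). Then |KQ| = |Q − K| = 17.1.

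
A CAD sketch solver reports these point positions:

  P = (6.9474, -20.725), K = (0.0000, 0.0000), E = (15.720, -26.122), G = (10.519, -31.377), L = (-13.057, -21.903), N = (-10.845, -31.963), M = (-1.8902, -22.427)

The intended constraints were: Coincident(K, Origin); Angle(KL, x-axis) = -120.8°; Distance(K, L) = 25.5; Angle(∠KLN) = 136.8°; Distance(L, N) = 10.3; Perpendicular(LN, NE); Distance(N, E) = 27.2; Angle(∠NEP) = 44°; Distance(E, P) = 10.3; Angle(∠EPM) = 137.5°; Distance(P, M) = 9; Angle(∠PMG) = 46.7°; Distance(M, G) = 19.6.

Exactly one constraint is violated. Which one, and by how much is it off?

Distance(M, G) = 19.6 — off by 4.30.

K = (0.00, 0.00) ✓; KL at -120.8° ✓; |KL| = 25.50 ✓; ∠KLN = 136.8° ✓; |LN| = 10.30 ✓; ∠(LN, NE) = 90.00° ✓; |NE| = 27.20 ✓; ∠NEP = 44.00° ✓; |EP| = 10.30 ✓; ∠EPM = 137.5° ✓; |PM| = 9.000 ✓; ∠PMG = 46.70° ✓; |MG| = 15.30 ✗.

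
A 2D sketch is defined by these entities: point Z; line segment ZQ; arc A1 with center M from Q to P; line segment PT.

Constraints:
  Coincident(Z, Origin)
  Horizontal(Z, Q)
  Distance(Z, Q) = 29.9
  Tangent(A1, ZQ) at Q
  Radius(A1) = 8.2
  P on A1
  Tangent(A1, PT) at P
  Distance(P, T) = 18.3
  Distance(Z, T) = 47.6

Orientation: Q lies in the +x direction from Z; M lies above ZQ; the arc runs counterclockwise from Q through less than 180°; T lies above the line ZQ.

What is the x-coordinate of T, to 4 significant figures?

40.29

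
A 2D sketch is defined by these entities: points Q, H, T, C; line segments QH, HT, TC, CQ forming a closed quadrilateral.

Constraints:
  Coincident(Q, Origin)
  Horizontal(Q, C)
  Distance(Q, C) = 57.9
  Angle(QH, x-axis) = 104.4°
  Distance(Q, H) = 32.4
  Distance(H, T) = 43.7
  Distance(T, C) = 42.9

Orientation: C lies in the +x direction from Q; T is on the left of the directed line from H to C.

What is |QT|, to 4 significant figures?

50.80

Q is at the origin; Q and C share the same y with |QC| = 57.9 and C in +x, so C = (57.9, 0). QH runs at 104.4° with |QH| = 32.4, so H = (-8.058, 31.38). T is determined by |HT| = 43.7 and |TC| = 42.9 together: it lies at the intersection of circle(H, 43.7) and circle(C, 42.9). With |HC| = 73.04, the foot of the radical line on HC is 37.00 from H and the perpendicular offset is √(43.7² − 37.00²) = 23.26. Taking the left-of-HC solution: T = (35.34, 36.49).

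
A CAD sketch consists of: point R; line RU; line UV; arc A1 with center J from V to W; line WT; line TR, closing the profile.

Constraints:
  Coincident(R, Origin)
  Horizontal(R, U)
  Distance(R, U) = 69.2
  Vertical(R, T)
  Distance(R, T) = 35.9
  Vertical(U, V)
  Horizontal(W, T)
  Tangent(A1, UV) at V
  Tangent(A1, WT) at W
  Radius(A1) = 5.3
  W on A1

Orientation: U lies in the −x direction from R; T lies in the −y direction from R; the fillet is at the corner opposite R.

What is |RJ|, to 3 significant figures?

70.8

R is at the origin; RU is horizontal with |RU| = 69.2 and U on the −x side, so U = (-69.2, 0.00). RT is vertical with |RT| = 35.9 and T on the −y side, so T = (0.00, -35.9). The virtual corner opposite R is at (-69.2, -35.9). Since A1 is tangent to UV there, JV ⟂ UV and since A1 is tangent to WT there, JW ⟂ WT, with radius 5.3, so the center J sits 5.3 in from both sides at J = (-63.9, -30.6). Then |RJ| = |J − R| = 70.8.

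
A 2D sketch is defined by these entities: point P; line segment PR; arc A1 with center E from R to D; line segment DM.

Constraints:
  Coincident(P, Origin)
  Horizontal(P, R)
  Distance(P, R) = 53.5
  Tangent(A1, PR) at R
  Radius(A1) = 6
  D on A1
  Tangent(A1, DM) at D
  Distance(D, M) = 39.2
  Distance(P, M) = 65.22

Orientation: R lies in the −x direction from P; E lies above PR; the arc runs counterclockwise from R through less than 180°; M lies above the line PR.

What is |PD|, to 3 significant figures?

47.9

Checks: |PR| = 53.50 ✓; |ED| = 6.000 ✓; ∠(ED, DM) = 90.00° ✓; |DM| = 39.20 ✓; |PM| = 65.22 ✓.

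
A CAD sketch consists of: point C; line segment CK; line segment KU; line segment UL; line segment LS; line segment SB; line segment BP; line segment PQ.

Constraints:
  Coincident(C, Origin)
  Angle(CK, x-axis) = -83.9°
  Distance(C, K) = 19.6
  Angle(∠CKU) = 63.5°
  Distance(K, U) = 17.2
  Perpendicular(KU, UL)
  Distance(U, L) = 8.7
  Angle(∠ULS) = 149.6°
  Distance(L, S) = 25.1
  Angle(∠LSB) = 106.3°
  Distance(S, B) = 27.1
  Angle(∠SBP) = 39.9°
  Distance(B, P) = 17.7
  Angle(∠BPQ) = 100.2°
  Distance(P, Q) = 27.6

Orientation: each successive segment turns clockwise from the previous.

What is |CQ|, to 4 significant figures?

20.90

∠SBP = 39.9° gives BP at -174.6° from the x-axis; with |BP| = 17.7, P = (13.16, -6.491). ∠BPQ = 100.2° gives PQ at 105.6° from the x-axis; with |PQ| = 27.6, Q = (5.735, 20.09). Then |CQ| = |Q − C| = 20.90.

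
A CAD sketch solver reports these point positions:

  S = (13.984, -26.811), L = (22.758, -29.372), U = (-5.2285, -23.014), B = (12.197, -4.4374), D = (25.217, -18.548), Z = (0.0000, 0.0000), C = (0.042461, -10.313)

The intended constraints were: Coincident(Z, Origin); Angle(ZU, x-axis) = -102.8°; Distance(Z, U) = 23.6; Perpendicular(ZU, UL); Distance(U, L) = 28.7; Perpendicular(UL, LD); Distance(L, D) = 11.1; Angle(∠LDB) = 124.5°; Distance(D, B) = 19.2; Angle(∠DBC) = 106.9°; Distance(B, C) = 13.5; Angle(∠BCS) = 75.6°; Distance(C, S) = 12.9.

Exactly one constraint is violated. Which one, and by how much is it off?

Distance(C, S) = 12.9 — off by 8.70.

Z = (0.00, 0.00) ✓; ZU at -102.8° ✓; |ZU| = 23.60 ✓; ∠(ZU, UL) = 90.00° ✓; |UL| = 28.70 ✓; ∠(UL, LD) = 90.00° ✓; |LD| = 11.10 ✓; ∠LDB = 124.5° ✓; |DB| = 19.20 ✓; ∠DBC = 106.9° ✓; |BC| = 13.50 ✓; ∠BCS = 75.60° ✓; |CS| = 21.60 ✗.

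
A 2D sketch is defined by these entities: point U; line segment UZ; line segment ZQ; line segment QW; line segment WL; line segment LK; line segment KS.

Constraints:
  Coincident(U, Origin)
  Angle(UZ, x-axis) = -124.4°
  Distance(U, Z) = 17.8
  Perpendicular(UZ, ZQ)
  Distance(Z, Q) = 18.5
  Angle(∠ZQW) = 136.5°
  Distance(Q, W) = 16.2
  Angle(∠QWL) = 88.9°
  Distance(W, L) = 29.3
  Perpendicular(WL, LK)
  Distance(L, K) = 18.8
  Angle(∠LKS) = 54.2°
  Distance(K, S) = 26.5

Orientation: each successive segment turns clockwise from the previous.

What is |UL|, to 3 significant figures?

17.2

∠ZQW = 136.5° gives QW at 102° from the x-axis; with |QW| = 16.2, W = (-28.7, 11.6). ∠QWL = 88.9° gives WL at 11.0° from the x-axis; with |WL| = 29.3, L = (0.0448, 17.2). Then |UL| = |L − U| = 17.2.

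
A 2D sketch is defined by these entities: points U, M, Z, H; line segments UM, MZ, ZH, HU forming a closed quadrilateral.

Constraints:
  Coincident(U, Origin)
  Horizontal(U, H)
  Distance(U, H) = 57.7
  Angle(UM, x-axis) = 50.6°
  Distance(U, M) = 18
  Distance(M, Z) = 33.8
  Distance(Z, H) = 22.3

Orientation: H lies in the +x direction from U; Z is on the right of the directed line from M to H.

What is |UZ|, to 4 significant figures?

37.87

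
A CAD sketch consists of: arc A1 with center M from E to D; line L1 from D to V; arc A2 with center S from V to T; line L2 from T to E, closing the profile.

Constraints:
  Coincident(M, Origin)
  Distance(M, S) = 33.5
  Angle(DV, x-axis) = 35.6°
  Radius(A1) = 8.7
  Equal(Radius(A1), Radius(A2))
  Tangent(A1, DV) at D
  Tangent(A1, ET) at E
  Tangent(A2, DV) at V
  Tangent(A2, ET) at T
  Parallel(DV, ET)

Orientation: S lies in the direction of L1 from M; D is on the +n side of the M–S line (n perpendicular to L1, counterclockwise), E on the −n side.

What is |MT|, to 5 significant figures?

34.611

The slot axis is L1's direction at 35.6°, so u = (cos 35.6°, sin 35.6°) = (0.81310, 0.58212) and n = (−sin 35.6°, cos 35.6°) = (-0.58212, 0.81310). M is at the origin and S lies 33.5 along u from M, so S = 33.5·u = (27.239, 19.501). Tangency of A1 to both parallel lines with radius 8.7 puts D and E at M ± 8.7·n: D = (-5.0645, 7.0740), E = (5.0645, -7.0740). Equal radii place V and T the same way about S: V = S + 8.7·n = (22.174, 26.575), T = S − 8.7·n = (32.303, 12.427). Then |MT| = |T − M| = 34.611.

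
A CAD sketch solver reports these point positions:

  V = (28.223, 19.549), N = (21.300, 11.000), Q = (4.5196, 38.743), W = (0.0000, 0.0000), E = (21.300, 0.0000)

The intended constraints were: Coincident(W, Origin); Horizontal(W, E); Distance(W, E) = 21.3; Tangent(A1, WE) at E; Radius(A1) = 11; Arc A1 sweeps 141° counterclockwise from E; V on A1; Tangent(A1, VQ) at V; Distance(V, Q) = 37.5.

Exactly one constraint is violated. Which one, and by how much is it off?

Distance(V, Q) = 37.5 — off by 7.00.

W = (0.00, 0.00) ✓; W.y = 0.00, E.y = 0.00 ✓; |WE| = 21.30 ✓; ∠(NE, EW) = 90.00° ✓; |NE| = 11.00 ✓; bearing(N→V) − bearing(N→E) = 141.0° ✓; |NV| = 11.00 ✓; ∠(NV, VQ) = 90.00° ✓; |VQ| = 30.50 ✗.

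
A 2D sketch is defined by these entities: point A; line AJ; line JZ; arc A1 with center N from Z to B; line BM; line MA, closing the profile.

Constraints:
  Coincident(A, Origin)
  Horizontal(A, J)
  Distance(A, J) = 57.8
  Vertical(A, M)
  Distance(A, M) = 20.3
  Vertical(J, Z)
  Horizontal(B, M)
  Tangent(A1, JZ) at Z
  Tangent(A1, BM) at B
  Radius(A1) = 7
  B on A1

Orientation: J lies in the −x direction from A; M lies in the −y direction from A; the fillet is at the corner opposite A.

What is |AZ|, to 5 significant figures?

59.310

A is at the origin; A and J share the same y with |AJ| = 57.8 and J on the −x side, so J = (-57.800, 0.0000). AM is vertical with |AM| = 20.3 and M on the −y side, so M = (0.0000, -20.300). The virtual corner opposite A is at (-57.800, -20.300). The tangent condition forces NZ to be normal to JZ and A1 meets BM tangentially, so NB is at right angles to BM, with radius 7.0, so the center N sits 7.0 in from both sides at N = (-50.800, -13.300). That places the tangent points at Z = (-57.800, -13.300) on JZ and B = (-50.800, -20.300) on BM. Then |AZ| = |Z − A| = 59.310.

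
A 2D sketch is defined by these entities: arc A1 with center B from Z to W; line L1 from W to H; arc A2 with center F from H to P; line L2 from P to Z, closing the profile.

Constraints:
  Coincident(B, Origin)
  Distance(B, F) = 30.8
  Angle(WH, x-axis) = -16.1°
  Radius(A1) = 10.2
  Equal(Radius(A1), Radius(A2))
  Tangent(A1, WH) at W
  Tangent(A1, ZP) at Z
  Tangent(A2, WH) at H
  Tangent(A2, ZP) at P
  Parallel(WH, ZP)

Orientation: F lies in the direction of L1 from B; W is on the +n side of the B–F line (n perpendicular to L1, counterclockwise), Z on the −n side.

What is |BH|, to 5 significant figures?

32.445

The slot axis is L1's direction at -16.1°, so u = (cos -16.1°, sin -16.1°) = (0.96078, -0.27731) and n = (−sin -16.1°, cos -16.1°) = (0.27731, 0.96078). B is at the origin and F lies 30.8 along u from B, so F = 30.8·u = (29.592, -8.5413). Tangency of A1 to both parallel lines with radius 10.2 puts W and Z at B ± 10.2·n: W = (2.8286, 9.7999), Z = (-2.8286, -9.7999). Equal radii place H and P the same way about F: H = F + 10.2·n = (32.421, 1.2587), P = F − 10.2·n = (26.763, -18.341). Then |BH| = |H − B| = 32.445.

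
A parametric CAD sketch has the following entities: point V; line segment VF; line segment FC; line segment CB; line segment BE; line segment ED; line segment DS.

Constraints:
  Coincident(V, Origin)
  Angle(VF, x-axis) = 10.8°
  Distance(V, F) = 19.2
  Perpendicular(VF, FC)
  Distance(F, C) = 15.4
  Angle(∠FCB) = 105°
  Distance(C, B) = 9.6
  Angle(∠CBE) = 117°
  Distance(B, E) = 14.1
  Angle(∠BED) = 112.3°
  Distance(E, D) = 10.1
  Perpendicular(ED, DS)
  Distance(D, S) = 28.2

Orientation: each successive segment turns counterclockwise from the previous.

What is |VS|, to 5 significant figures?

32.063

∠BED = 112.3° gives ED at -53.500° from the x-axis; with |ED| = 10.1, D = (5.1036, -0.75156). ED is perpendicular to DS, so DS runs at 36.500°; with |DS| = 28.2, S = (27.772, 16.022). Then |VS| = |S − V| = 32.063.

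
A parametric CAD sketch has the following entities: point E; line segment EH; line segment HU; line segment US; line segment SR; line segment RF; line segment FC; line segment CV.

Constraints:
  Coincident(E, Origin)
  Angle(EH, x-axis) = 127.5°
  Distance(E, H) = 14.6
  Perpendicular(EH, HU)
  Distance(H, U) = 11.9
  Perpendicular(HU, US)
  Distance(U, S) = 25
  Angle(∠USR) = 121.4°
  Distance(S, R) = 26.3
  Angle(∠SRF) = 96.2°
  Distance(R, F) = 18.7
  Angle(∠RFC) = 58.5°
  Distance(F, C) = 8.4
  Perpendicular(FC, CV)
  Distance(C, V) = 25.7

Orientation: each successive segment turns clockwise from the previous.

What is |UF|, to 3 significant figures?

41.4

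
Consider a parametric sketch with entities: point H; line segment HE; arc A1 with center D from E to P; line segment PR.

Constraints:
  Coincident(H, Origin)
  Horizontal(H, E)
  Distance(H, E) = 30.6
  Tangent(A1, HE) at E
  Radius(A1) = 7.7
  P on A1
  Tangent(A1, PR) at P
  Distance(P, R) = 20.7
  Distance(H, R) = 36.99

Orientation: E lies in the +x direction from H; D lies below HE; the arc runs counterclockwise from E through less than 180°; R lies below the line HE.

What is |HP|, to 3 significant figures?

24.2

Checks: |DE| = 7.700 ✓; |DP| = 7.700 ✓; ∠(DP, PR) = 90.00° ✓; |PR| = 20.70 ✓; |HR| = 36.99 ✓.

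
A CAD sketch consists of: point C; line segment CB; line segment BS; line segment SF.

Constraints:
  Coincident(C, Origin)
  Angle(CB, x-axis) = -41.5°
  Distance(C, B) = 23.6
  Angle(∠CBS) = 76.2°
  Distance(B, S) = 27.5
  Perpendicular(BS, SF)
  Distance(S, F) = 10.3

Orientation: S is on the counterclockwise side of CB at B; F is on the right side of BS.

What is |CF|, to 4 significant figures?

39.77

C is at the origin; CB runs at -41.5° with length 23.6, so B = 23.6·(cos -41.5°, sin -41.5°) = (17.68, -15.64). ∠CBS = 76.2°, so BS runs at -41.5° + (180° − 76.2°) = 62.30° from the x-axis; with |BS| = 27.5, S = B + 27.5·(cos 62.30°, sin 62.30°) = (30.46, 8.710). The perpendicularity gives SF at right angles to BS; with |SF| = 10.3 on the right of BS, F = S + 10.3·(0.8854, -0.4648) = (39.58, 3.923). Then |CF| = |F − C| = 39.77.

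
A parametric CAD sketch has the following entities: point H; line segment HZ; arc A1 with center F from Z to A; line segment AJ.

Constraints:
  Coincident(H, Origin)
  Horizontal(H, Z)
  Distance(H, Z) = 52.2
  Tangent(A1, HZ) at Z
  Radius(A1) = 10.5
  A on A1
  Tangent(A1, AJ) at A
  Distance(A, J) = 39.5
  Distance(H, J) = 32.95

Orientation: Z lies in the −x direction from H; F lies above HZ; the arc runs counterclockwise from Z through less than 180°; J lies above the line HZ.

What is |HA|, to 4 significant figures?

45.29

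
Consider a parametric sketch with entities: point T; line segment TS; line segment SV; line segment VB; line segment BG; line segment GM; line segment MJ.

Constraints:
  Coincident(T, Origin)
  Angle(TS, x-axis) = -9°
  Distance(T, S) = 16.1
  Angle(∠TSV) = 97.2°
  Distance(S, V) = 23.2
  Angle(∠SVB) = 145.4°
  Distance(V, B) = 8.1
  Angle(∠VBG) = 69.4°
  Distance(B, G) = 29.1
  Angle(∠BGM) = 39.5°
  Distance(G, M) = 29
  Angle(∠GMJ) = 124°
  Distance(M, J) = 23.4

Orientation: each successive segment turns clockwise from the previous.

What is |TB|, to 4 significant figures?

33.85

T is at the origin; TS runs at -9.0° with length 16.1, so S = (15.90, -2.519). ∠TSV = 97.2° gives SV at -91.80° from the x-axis; with |SV| = 23.2, V = (15.17, -25.71). ∠SVB = 145.4° gives VB at -126.4° from the x-axis; with |VB| = 8.1, B = (10.37, -32.23). Then |TB| = |B − T| = 33.85.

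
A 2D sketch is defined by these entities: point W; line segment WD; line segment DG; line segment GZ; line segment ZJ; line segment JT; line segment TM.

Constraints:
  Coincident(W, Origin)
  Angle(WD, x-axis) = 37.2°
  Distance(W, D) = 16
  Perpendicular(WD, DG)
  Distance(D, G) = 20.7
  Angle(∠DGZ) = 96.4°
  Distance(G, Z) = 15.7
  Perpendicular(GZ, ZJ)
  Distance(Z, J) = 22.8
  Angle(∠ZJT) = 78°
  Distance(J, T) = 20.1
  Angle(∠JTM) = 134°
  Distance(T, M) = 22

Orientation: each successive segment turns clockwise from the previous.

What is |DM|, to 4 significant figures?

24.53

∠ZJT = 78.0° gives JT at 31.60° from the x-axis; with |JT| = 20.1, T = (15.29, 9.402). ∠JTM = 134.0° gives TM at -14.40° from the x-axis; with |TM| = 22.0, M = (36.60, 3.930). Then |DM| = |M − D| = 24.53.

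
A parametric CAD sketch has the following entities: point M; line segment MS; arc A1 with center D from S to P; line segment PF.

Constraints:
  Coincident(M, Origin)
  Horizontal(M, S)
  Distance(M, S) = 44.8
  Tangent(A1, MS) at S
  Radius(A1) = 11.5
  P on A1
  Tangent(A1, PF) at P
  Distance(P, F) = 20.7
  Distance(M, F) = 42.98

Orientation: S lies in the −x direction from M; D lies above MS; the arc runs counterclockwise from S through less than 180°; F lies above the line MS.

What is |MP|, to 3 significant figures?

34.8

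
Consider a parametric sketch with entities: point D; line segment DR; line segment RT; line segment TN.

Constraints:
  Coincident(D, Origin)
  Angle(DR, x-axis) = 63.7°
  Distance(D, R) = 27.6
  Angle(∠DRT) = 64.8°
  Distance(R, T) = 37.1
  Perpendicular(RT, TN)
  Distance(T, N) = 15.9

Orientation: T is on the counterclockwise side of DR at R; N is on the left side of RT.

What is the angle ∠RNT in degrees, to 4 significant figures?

66.80°

D is at the origin; DR runs at 63.7° with length 27.6, so R = 27.6·(cos 63.7°, sin 63.7°) = (12.23, 24.74). ∠DRT = 64.8°, so RT runs at 63.7° + (180° − 64.8°) = 178.9° from the x-axis; with |RT| = 37.1, T = R + 37.1·(cos 178.9°, sin 178.9°) = (-24.86, 25.46). RT ⟂ TN; with |TN| = 15.9 on the left of RT, N = T + 15.9·(-0.01920, -0.9998) = (-25.17, 9.558). Then cos ∠RNT = NR·NT / (|NR||NT|), giving 66.80°.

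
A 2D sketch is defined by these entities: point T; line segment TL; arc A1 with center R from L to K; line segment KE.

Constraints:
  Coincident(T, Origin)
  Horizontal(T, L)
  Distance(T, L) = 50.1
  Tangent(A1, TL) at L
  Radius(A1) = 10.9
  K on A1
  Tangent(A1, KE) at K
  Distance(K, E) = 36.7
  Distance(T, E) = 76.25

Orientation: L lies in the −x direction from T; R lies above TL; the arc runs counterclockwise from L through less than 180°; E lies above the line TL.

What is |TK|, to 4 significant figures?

43.86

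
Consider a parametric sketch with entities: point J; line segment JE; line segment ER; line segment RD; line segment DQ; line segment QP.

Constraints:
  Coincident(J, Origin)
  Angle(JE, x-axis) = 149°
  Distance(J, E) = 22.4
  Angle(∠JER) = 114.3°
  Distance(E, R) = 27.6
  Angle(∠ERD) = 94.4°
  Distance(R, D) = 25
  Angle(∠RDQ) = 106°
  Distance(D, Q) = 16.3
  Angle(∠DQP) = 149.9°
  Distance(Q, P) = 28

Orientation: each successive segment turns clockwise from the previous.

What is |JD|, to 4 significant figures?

39.00

∠JER = 114.3° gives ER at 83.30° from the x-axis; with |ER| = 27.6, R = (-15.98, 38.95). ∠ERD = 94.4° gives RD at -2.300° from the x-axis; with |RD| = 25.0, D = (8.999, 37.95). Then |JD| = |D − J| = 39.00.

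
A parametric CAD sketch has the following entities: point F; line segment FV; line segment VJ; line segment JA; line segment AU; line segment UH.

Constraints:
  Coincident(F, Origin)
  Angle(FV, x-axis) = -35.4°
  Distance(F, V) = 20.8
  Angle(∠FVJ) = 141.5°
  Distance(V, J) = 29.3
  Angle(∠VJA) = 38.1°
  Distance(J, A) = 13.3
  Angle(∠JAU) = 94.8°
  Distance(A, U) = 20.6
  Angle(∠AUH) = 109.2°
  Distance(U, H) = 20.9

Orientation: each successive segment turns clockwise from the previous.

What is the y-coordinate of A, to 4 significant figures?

-32.42

F is at the origin; FV runs at -35.4° with length 20.8, so V = (16.95, -12.05). ∠FVJ = 141.5° gives VJ at -73.90° from the x-axis; with |VJ| = 29.3, J = (25.08, -40.20). ∠VJA = 38.1° gives JA at 144.2° from the x-axis; with |JA| = 13.3, A = (14.29, -32.42). So A.y = -32.42.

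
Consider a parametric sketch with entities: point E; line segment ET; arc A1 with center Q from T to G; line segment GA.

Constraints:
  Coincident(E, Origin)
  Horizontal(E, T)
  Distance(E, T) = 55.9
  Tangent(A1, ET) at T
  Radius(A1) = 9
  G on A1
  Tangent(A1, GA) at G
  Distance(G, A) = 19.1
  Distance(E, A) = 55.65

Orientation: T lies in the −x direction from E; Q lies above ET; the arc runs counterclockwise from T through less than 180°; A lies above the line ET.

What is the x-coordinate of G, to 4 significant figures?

-46.91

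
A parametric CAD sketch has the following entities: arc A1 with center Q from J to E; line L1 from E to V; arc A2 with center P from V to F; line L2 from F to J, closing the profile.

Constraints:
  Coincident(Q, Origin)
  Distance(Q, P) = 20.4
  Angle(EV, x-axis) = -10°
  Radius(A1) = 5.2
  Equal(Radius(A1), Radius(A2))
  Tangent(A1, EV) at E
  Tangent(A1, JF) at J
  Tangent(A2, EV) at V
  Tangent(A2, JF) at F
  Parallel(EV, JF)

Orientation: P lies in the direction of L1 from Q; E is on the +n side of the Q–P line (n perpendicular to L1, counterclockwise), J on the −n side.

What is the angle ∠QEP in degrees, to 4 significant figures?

75.70°

The slot axis is L1's direction at -10.0°, so u = (cos -10.0°, sin -10.0°) = (0.9848, -0.1736) and n = (−sin -10.0°, cos -10.0°) = (0.1736, 0.9848). Q is at the origin and P lies 20.4 along u from Q, so P = 20.4·u = (20.09, -3.542). Tangency of A1 to both parallel lines with radius 5.2 puts E and J at Q ± 5.2·n: E = (0.9030, 5.121), J = (-0.9030, -5.121). Then cos ∠QEP = EQ·EP / (|EQ||EP|), giving 75.70°.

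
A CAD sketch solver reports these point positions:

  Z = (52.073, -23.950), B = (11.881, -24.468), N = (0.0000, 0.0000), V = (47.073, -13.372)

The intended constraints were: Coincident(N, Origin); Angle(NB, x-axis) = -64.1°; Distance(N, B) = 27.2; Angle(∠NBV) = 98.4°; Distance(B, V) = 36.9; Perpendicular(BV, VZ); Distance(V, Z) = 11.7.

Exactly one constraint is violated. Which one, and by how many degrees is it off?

Perpendicular(BV, VZ) — off by 7.80°.

N = (0.00, 0.00) ✓; NB at -64.10° ✓; |NB| = 27.20 ✓; ∠NBV = 98.40° ✓; |BV| = 36.90 ✓; ∠(BV, VZ) = 82.20° ✗; |VZ| = 11.70 ✓.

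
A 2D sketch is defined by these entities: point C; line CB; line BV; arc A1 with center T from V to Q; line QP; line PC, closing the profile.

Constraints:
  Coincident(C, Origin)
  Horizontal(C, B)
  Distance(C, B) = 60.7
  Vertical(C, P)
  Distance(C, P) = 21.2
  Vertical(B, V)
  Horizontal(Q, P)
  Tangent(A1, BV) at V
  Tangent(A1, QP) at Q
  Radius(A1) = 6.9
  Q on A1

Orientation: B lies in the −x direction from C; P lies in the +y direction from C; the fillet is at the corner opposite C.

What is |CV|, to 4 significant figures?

62.36

C is at the origin; CB is horizontal with |CB| = 60.7 and B on the −x side, so B = (-60.70, 0.000). CP is vertical with |CP| = 21.2 and P on the +y side, so P = (0.000, 21.20). The virtual corner opposite C is at (-60.70, 21.20). A1 meets BV tangentially, so TV is at right angles to BV and the tangent condition forces TQ to be normal to QP, with radius 6.9, so the center T sits 6.9 in from both sides at T = (-53.80, 14.30). That places the tangent points at V = (-60.70, 14.30) on BV and Q = (-53.80, 21.20) on QP. Then |CV| = |V − C| = 62.36.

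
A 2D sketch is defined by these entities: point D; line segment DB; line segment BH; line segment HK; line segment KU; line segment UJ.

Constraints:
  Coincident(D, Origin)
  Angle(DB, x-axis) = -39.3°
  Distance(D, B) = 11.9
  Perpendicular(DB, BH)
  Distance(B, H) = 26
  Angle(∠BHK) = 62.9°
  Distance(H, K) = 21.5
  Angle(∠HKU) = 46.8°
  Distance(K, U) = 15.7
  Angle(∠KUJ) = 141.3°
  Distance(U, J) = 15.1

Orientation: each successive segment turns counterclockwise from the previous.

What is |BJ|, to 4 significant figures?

18.68

∠HKU = 46.8° gives KU at -59.00° from the x-axis; with |KU| = 15.7, U = (12.75, 3.669). ∠KUJ = 141.3° gives UJ at -20.30° from the x-axis; with |UJ| = 15.1, J = (26.91, -1.570). Then |BJ| = |J − B| = 18.68.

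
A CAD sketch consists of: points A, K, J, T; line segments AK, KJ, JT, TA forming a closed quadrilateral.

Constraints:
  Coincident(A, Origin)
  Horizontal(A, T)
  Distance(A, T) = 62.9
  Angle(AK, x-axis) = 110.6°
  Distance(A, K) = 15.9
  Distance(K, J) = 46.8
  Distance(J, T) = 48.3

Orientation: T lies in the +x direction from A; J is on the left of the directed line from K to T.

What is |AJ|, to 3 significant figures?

52.1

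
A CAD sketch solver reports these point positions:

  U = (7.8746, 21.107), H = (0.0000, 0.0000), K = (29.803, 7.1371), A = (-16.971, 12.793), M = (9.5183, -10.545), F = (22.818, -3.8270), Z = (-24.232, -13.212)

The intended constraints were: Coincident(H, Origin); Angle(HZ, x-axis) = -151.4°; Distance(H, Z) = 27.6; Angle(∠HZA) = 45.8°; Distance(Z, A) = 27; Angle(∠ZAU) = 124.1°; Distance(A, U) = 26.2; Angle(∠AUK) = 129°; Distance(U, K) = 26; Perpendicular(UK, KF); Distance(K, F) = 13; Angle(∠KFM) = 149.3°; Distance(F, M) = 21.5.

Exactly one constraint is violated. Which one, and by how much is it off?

Distance(F, M) = 21.5 — off by 6.60.

H = (0.00, 0.00) ✓; HZ at -151.4° ✓; |HZ| = 27.60 ✓; ∠HZA = 45.80° ✓; |ZA| = 27.00 ✓; ∠ZAU = 124.1° ✓; |AU| = 26.20 ✓; ∠AUK = 129.0° ✓; |UK| = 26.00 ✓; ∠(UK, KF) = 90.00° ✓; |KF| = 13.00 ✓; ∠KFM = 149.3° ✓; |FM| = 14.90 ✗.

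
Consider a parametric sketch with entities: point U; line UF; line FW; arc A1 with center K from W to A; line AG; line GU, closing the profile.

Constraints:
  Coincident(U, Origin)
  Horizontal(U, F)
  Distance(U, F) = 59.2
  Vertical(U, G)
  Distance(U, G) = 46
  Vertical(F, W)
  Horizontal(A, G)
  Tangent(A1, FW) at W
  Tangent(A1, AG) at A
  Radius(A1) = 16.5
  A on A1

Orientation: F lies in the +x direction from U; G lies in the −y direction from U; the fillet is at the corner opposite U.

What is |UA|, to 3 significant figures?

62.8

U is at the origin; U and F share the same y with |UF| = 59.2 and F on the +x side, so F = (59.2, 0.00). UG is vertical with |UG| = 46.0 and G on the −y side, so G = (0.00, -46.0). The virtual corner opposite U is at (59.2, -46.0). Tangency of A1 to FW means the radius KW is perpendicular to FW and the tangent condition forces KA to be normal to AG, with radius 16.5, so the center K sits 16.5 in from both sides at K = (42.7, -29.5). That places the tangent points at W = (59.2, -29.5) on FW and A = (42.7, -46.0) on AG. Then |UA| = |A − U| = 62.8.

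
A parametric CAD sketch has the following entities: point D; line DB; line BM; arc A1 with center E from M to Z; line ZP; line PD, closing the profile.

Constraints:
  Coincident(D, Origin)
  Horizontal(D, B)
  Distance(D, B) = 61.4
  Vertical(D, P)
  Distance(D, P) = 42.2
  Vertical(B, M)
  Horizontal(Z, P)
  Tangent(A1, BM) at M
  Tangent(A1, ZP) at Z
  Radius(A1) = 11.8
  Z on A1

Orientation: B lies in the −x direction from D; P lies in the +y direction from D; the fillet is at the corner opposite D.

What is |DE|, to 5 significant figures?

58.175

D is at the origin; D and B share the same y with |DB| = 61.4 and B on the −x side, so B = (-61.400, 0.0000). DP is vertical with |DP| = 42.2 and P on the +y side, so P = (0.0000, 42.200). The virtual corner opposite D is at (-61.400, 42.200). Since A1 is tangent to BM there, EM ⟂ BM and tangency of A1 to ZP means the radius EZ is perpendicular to ZP, with radius 11.8, so the center E sits 11.8 in from both sides at E = (-49.600, 30.400). Then |DE| = |E − D| = 58.175.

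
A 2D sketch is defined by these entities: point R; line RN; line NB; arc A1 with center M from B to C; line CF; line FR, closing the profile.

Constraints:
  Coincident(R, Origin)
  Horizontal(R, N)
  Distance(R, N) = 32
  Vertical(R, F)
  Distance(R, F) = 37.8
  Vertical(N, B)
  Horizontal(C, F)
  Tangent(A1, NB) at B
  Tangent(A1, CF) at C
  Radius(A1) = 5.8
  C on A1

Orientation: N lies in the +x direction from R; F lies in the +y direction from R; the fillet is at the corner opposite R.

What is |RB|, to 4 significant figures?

45.25

R is at the origin; RN is horizontal with |RN| = 32.0 and N on the +x side, so N = (32.00, 0.000). RF is vertical with |RF| = 37.8 and F on the +y side, so F = (0.000, 37.80). The virtual corner opposite R is at (32.00, 37.80). A1 meets NB tangentially, so MB is at right angles to NB and the tangent condition forces MC to be normal to CF, with radius 5.8, so the center M sits 5.8 in from both sides at M = (26.20, 32.00). That places the tangent points at B = (32.00, 32.00) on NB and C = (26.20, 37.80) on CF. Then |RB| = |B − R| = 45.25.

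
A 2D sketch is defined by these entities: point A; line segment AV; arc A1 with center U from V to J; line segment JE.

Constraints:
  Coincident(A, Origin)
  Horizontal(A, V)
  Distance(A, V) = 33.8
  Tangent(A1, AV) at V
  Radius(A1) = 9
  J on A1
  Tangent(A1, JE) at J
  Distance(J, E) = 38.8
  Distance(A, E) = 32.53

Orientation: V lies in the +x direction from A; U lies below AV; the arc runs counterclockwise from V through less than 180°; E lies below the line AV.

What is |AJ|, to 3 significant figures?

27.2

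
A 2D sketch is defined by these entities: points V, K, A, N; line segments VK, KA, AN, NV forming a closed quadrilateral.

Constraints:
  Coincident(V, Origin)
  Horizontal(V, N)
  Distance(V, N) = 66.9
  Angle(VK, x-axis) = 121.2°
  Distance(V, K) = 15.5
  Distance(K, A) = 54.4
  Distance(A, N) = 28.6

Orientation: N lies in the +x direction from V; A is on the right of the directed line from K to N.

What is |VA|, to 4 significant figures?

42.09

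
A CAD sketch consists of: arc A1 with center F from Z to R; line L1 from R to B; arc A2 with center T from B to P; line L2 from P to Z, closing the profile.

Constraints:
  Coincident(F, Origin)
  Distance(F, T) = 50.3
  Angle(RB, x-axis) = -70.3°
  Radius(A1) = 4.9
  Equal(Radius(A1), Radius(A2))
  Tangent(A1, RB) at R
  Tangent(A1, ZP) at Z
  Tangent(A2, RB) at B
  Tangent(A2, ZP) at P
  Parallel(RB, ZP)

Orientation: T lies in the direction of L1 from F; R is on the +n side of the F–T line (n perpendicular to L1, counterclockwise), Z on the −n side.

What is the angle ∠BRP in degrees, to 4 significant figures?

11.02°

The slot axis is L1's direction at -70.3°, so u = (cos -70.3°, sin -70.3°) = (0.3371, -0.9415) and n = (−sin -70.3°, cos -70.3°) = (0.9415, 0.3371). F is at the origin and T lies 50.3 along u from F, so T = 50.3·u = (16.96, -47.36). Tangency of A1 to both parallel lines with radius 4.9 puts R and Z at F ± 4.9·n: R = (4.613, 1.652), Z = (-4.613, -1.652). Equal radii place B and P the same way about T: B = T + 4.9·n = (21.57, -45.70), P = T − 4.9·n = (12.34, -49.01). Then cos ∠BRP = RB·RP / (|RB||RP|), giving 11.02°.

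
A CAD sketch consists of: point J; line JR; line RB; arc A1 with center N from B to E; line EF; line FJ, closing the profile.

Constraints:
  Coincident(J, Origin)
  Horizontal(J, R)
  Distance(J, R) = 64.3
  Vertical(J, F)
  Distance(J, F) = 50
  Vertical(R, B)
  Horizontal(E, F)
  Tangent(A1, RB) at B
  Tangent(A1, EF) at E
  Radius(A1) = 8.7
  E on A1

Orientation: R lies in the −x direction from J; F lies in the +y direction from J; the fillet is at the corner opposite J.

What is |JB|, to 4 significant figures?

76.42

The virtual corner opposite J is at (-64.30, 50.00). A1 meets RB tangentially, so NB is at right angles to RB and since A1 is tangent to EF there, NE ⟂ EF, with radius 8.7, so the center N sits 8.7 in from both sides at N = (-55.60, 41.30). That places the tangent points at B = (-64.30, 41.30) on RB and E = (-55.60, 50.00) on EF. Then |JB| = |B − J| = 76.42.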